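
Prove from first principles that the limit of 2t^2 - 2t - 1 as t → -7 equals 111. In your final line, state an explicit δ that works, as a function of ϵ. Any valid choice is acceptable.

Let ϵ > 0. We want δ > 0 such that 0 < |t + 7| < δ implies |(2t^2 - 2t - 1) − 111| < ϵ.
(2t^2 - 2t - 1) − 111 = 2t^2 - 2t - 112 = (t + 7)(2t - 16).
So |(2t^2 - 2t - 1) − 111| = |t + 7|·|2t - 16|.
Assume first that |t + 7| < 1, so |t| < 8. Then |2t - 16| ≤ 2·8 + 16 = 32.
Hence |(2t^2 - 2t - 1) − 111| ≤ 32|t + 7| < ϵ provided |t + 7| < ϵ/32.
Choosing δ = min(1, ϵ/32) ensures both conditions, hence |(2t^2 - 2t - 1) − 111| < ϵ.

δ = min(1, ϵ/32)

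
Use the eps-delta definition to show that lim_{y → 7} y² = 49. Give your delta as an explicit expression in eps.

delta = min(1, eps/15)

Fix eps > 0. We seek delta > 0 with 0 < |y − 7| < delta ⇒ |y² − 49| < eps.
Factor: y² − 49 = (y − 7)(y + 7), so |y² − 49| = |y − 7|·|y + 7|.
Restrict delta ≤ 1. Then |y − 7| < 1 gives |y| < 8, so by the triangle inequality |y + 7| ≤ 8 + 7 = 15.
Hence |y² − 49| ≤ 15|y − 7|, which is < eps once |y − 7| < eps/15.
Take delta = min(1, eps/15). If 0 < |y − 7| < delta then both bounds hold and |y² − 49| ≤ 15|y − 7| < 15·(eps/15) = eps.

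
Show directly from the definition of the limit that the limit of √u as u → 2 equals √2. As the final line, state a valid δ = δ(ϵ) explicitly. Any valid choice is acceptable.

δ = min(2, √2·ϵ)

Suppose ϵ > 0. We want δ > 0 such that 0 < |u − 2| < δ implies |√u − √2| < ϵ.
Multiplying by the conjugate, |√u − √2| = |u − 2|/(√u + √2).
Restrict δ ≤ 2 so that |u − 2| < 2 forces u > 0, and then √u + √2 > √2.
Hence |√u − √2| < |u − 2|/√2, which is < ϵ once |u − 2| < √2·ϵ.
Take δ = min(2, √2·ϵ). If 0 < |u − 2| < δ then u > 0 and |√u − √2| < |u − 2|/√2 < ϵ.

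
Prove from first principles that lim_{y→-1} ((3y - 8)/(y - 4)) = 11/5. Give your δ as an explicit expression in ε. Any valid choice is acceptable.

Let ε > 0. We want δ > 0 with 0 < |y + 1| < δ ⇒ |(3y - 8)/(y - 4) − (11/5)| < ε.
Combining over a common denominator, (3y - 8)/(y - 4) − (11/5) = [(3y - 8)·(-5) − (-11)·(y - 4)] / [(-5)·(y - 4)] = -4(y + 1) / ((-5)(y - 4)).
So |(3y - 8)/(y - 4) − (11/5)| = 4|y + 1| / (5·|y − 4|).
Require δ ≤ 5/2, so |y − 4| ≥ |-5| − |y + 1| > 5 − 5/2 = 5/2.
Hence |(3y - 8)/(y - 4) − (11/5)| < 4|y + 1|/(5·(5/2)) = (8/25)|y + 1|, which is < ε once |y + 1| < (25/8)ε.
Take δ = min(5/2, (25/8)ε). Then 0 < |y + 1| < δ forces both bounds, so |(3y - 8)/(y - 4) − (11/5)| < ε.

δ = min(5/2, (25/8)ε)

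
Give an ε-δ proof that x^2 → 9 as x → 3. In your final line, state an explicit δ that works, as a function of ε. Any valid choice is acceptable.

Let ε > 0. We seek δ > 0 with 0 < |x − 3| < δ ⇒ |x^2 − 9| < ε.
Factor: x^2 − 9 = (x − 3)(x + 3), so |x^2 − 9| = |x − 3|·|x + 3|.
Impose δ ≤ 2 so that |x| < 5; then |x + 3| ≤ 8.
Hence |x^2 − 9| ≤ 8|x − 3|, which is < ε once |x − 3| < ε/8.
Take δ = min(2, ε/8). If 0 < |x − 3| < δ then both bounds hold and |x^2 − 9| ≤ 8|x − 3| < 8·(ε/8) = ε.

δ = min(2, ε/8)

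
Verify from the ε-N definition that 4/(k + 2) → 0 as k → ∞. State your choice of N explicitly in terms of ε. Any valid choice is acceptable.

Let ε > 0. For k ≥ 1, |4/(k + 2) − 0| = 4/(k + 2) ≤ 4/k.
We need 4/k < ε, i.e. k > 4/ε.
Take N = 4/ε. If k > N then |4/(k + 2)| ≤ 4/k < ε.

N = 4/ε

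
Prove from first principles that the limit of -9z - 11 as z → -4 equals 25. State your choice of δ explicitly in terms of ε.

δ = ε/9

Let ε > 0. We need δ > 0 so that 0 < |z + 4| < δ implies |(-9z - 11) − 25| < ε.
|(-9z - 11) − 25| = |-9z - 36| = 9|z + 4|.
Thus it suffices that |z + 4| < ε/9.
Choosing δ = ε/9 gives |(-9z - 11) − 25| = 9|z + 4| < ε whenever |z + 4| < δ.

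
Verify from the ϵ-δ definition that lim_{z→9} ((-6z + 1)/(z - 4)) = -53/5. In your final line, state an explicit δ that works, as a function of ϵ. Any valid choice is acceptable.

δ = min(5/2, (25/46)ϵ)

Fix ϵ > 0. We want δ > 0 with 0 < |z − 9| < δ ⇒ |(-6z + 1)/(z - 4) + 53/5| < ϵ.
Combining over a common denominator, (-6z + 1)/(z - 4) + 53/5 = [(-6z + 1)·5 − (-53)·(z - 4)] / [5·(z - 4)] = 23(z − 9) / (5(z - 4)).
So |(-6z + 1)/(z - 4) + 53/5| = 23|z − 9| / (5·|z − 4|).
Restrict δ ≤ 5/2. Then |z − 9| < 5/2 gives |z − 4| = |(z − 9) + 5| ≥ 5 − 5/2 = 5/2.
Hence |(-6z + 1)/(z - 4) + 53/5| < 23|z − 9|/(5·(5/2)) = (46/25)|z − 9|, which is < ϵ once |z − 9| < (25/46)ϵ.
Take δ = min(5/2, (25/46)ϵ). Then 0 < |z − 9| < δ forces both bounds, so |(-6z + 1)/(z - 4) + 53/5| < ϵ.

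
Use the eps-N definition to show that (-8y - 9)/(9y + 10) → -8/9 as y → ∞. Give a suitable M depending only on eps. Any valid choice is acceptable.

M = (1/81)/eps

Suppose eps > 0. We seek M > 0 such that y > M implies |(-8y - 9)/(9y + 10) + 8/9| < eps.
(-8y - 9)/(9y + 10) + 8/9 = (9(-8y - 9) − (-8)(9y + 10)) / (9(9y + 10)) = -1/(9(9y + 10)).
For y > 0 we have 9y + 10 > 9y, so |(-8y - 9)/(9y + 10) + 8/9| = 1/(9(9y + 10)) < 1/(9·9y) = (1/81)/y.
Thus |(-8y - 9)/(9y + 10) + 8/9| < eps whenever y > (1/81)/eps.
Take M = (1/81)/eps. If y > M then |(-8y - 9)/(9y + 10) + 8/9| < (1/81)/y < eps.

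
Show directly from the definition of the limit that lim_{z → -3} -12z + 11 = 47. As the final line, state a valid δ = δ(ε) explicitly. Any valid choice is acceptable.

Fix ε > 0. We need δ > 0 so that 0 < |z + 3| < δ implies |(-12z + 11) − 47| < ε.
|(-12z + 11) − 47| = |-12z - 36| = 12|z + 3|.
Thus it suffices that |z + 3| < ε/12.
Take δ = ε/12. If 0 < |z + 3| < δ then |(-12z + 11) − 47| = 12|z + 3| < 12·(ε/12) = ε.

δ = ε/12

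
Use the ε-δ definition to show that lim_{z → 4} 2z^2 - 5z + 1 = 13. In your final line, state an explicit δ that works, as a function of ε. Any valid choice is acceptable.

Let ε > 0 be given. We want δ > 0 such that 0 < |z − 4| < δ implies |(2z^2 - 5z + 1) − 13| < ε.
(2z^2 - 5z + 1) − 13 = 2z^2 - 5z - 12 = (z − 4)(2z + 3).
So |(2z^2 - 5z + 1) − 13| = |z − 4|·|2z + 3|.
Require δ ≤ 1. Then |z − 4| < 1 gives |z| < 5, and by the triangle inequality |2z + 3| ≤ 2·5 + 3 = 13.
Hence |(2z^2 - 5z + 1) − 13| ≤ 13|z − 4| < ε provided |z − 4| < ε/13.
Take δ = min(1, ε/13). Then 0 < |z − 4| < δ gives both |z − 4| < 1 and |z − 4| < ε/13, so |(2z^2 - 5z + 1) − 13| < ε.

δ = min(1, ε/13)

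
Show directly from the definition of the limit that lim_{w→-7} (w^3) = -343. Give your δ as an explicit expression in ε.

δ = min(2, ε/193)

Suppose ε > 0. We seek δ > 0 with 0 < |w + 7| < δ ⇒ |w^3 + 343| < ε.
Factor: w^3 + 343 = (w + 7)(w^2 - 7w + 49), so |w^3 + 343| = |w + 7|·|w^2 - 7w + 49|.
Impose δ ≤ 2 so that |w| < 9; then |w^2 - 7w + 49| ≤ 193.
Hence |w^3 + 343| ≤ 193|w + 7|, which is < ε once |w + 7| < ε/193.
Take δ = min(2, ε/193). If 0 < |w + 7| < δ then both bounds hold and |w^3 + 343| ≤ 193|w + 7| < 193·(ε/193) = ε.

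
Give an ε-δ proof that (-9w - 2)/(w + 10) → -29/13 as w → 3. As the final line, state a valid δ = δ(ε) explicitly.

Fix ε > 0. We want δ > 0 with 0 < |w − 3| < δ ⇒ |(-9w - 2)/(w + 10) + 29/13| < ε.
Combining over a common denominator, (-9w - 2)/(w + 10) + 29/13 = [(-9w - 2)·13 − (-29)·(w + 10)] / [13·(w + 10)] = -88(w − 3) / (13(w + 10)).
So |(-9w - 2)/(w + 10) + 29/13| = 88|w − 3| / (13·|w + 10|).
Restrict δ ≤ 13/2. Then |w − 3| < 13/2 gives |w + 10| = |(w − 3) + 13| ≥ 13 − 13/2 = 13/2.
Hence |(-9w - 2)/(w + 10) + 29/13| < 88|w − 3|/(13·(13/2)) = (176/169)|w − 3|, which is < ε once |w − 3| < (169/176)ε.
Take δ = min(13/2, (169/176)ε). Then 0 < |w − 3| < δ forces both bounds, so |(-9w - 2)/(w + 10) + 29/13| < ε.

δ = min(13/2, (169/176)ε)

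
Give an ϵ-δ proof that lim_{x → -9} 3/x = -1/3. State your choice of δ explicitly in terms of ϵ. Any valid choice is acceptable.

δ = min(9/2, (27/2)ϵ)

Suppose ϵ > 0. We seek δ > 0 such that 0 < |x + 9| < δ implies |3/x + 1/3| < ϵ.
|3/x + 1/3| = 3·|-9 − x|/(9·|x|) = 3|x + 9|/(9|x|).
Require δ ≤ 9/2 so that |x| > 9 − 9/2 = 9/2, hence 9|x| > 81/2.
Then |3/x + 1/3| < 3|x + 9|/(81/2), which is < ϵ when |x + 9| < (27/2)ϵ.
Take δ = min(9/2, (27/2)ϵ). Then 0 < |x + 9| < δ gives both |x + 9| < 9/2 and |x + 9| < (27/2)ϵ, so |3/x + 1/3| < ϵ.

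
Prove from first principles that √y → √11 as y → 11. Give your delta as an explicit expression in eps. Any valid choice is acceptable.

Let eps > 0 be given. We want delta > 0 such that 0 < |y − 11| < delta implies |√y − √11| < eps.
Rationalise: √y − √11 = (y − 11)/(√y + √11), so |√y − √11| = |y − 11|/(√y + √11).
Restrict delta ≤ 11 so that |y − 11| < 11 forces y > 0, and then √y + √11 > √11.
Hence |√y − √11| < |y − 11|/√11, which is < eps once |y − 11| < √11·eps.
Take delta = min(11, √11·eps). If 0 < |y − 11| < delta then y > 0 and |√y − √11| < |y − 11|/√11 < eps.

delta = min(11, √11·eps)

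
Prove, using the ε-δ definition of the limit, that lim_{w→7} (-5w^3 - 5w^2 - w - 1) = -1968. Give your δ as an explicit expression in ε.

Let ε > 0. We want δ > 0 such that 0 < |w − 7| < δ implies |(-5w^3 - 5w^2 - w - 1) + 1968| < ε.
(-5w^3 - 5w^2 - w - 1) + 1968 = -5w^3 - 5w^2 - w + 1967 = (w − 7)(-5w^2 - 40w - 281).
So |(-5w^3 - 5w^2 - w - 1) + 1968| = |w − 7|·|-5w^2 - 40w - 281|.
Require δ ≤ 1. Then |w − 7| < 1 gives |w| < 8, and by the triangle inequality |-5w^2 - 40w - 281| ≤ 5·8^2 + 40·8 + 281 = 921.
Hence |(-5w^3 - 5w^2 - w - 1) + 1968| ≤ 921|w − 7| < ε provided |w − 7| < ε/921.
Choosing δ = min(1, ε/921) ensures both conditions, hence |(-5w^3 - 5w^2 - w - 1) + 1968| < ε.

δ = min(1, ε/921)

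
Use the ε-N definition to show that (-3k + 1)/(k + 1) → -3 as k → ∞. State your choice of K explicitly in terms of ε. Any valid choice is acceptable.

K = 4/ε

Let ε > 0. For k ≥ 1, |(-3k + 1)/(k + 1) + 3| = |4|/((k + 1)) = 4/((k + 1)).
Since k + 1 ≥ k for k ≥ 1, this is ≤ 4/(k) = 4/k.
So |(-3k + 1)/(k + 1) + 3| < ε whenever k > 4/ε.
Take K = 4/ε. If k > K then |(-3k + 1)/(k + 1) + 3| ≤ 4/k < ε.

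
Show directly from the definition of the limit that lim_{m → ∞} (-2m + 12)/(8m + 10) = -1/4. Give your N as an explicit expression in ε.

N = (29/16)/ε

Let ε > 0. For m ≥ 1, |(-2m + 12)/(8m + 10) + 1/4| = |116|/(8(8m + 10)) = 116/(8(8m + 10)).
Since 8m + 10 ≥ 8m for m ≥ 1, this is ≤ 116/(8·8m) = (29/16)/m.
So |(-2m + 12)/(8m + 10) + 1/4| < ε whenever m > (29/16)/ε.
Take N = (29/16)/ε. If m > N then |(-2m + 12)/(8m + 10) + 1/4| ≤ (29/16)/m < ε.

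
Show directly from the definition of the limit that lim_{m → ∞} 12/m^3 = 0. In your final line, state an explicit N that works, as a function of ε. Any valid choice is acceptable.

N = (12/ε)^{1/3}

Fix ε > 0. For m ≥ 1, |12/m^3 − 0| = 12/m^3.
12/m^3 < ε ⇔ m^3 > 12/ε ⇔ m > (12/ε)^{1/3}.
Take N = (12/ε)^{1/3}. Then m > N implies 12/m^3 < ε.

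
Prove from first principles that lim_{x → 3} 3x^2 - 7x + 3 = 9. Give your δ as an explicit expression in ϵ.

Fix ϵ > 0. We want δ > 0 such that 0 < |x − 3| < δ implies |(3x^2 - 7x + 3) − 9| < ϵ.
(3x^2 - 7x + 3) − 9 = 3x^2 - 7x - 6 = (x − 3)(3x + 2).
So |(3x^2 - 7x + 3) − 9| = |x − 3|·|3x + 2|.
Require δ ≤ 1. Then |x − 3| < 1 gives |x| < 4, and by the triangle inequality |3x + 2| ≤ 3·4 + 2 = 14.
Hence |(3x^2 - 7x + 3) − 9| ≤ 14|x − 3| < ϵ provided |x − 3| < ϵ/14.
Take δ = min(1, ϵ/14). Then 0 < |x − 3| < δ gives both |x − 3| < 1 and |x − 3| < ϵ/14, so |(3x^2 - 7x + 3) − 9| < ϵ.

δ = min(1, ϵ/14)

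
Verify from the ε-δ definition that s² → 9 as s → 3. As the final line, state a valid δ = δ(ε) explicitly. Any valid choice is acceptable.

δ = min(1, ε/7)

Let ε > 0. We seek δ > 0 with 0 < |s − 3| < δ ⇒ |s² − 9| < ε.
Factor: s² − 9 = (s − 3)(s + 3), so |s² − 9| = |s − 3|·|s + 3|.
Restrict δ ≤ 1. Then |s − 3| < 1 gives |s| < 4, so by the triangle inequality |s + 3| ≤ 4 + 3 = 7.
Hence |s² − 9| ≤ 7|s − 3|, which is < ε once |s − 3| < ε/7.
Take δ = min(1, ε/7). If 0 < |s − 3| < δ then both bounds hold and |s² − 9| ≤ 7|s − 3| < 7·(ε/7) = ε.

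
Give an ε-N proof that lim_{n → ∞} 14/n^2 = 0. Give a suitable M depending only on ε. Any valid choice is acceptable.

M = (14/ε)^{1/2}

Let ε > 0 be given. For n ≥ 1, |14/n^2 − 0| = 14/n^2.
14/n^2 < ε ⇔ n^2 > 14/ε ⇔ n > (14/ε)^{1/2}.
Take M = (14/ε)^{1/2}. Then n > M implies 14/n^2 < ε.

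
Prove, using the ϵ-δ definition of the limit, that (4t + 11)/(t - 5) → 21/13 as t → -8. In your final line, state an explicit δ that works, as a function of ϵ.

δ = min(13/2, (169/62)ϵ)

Suppose ϵ > 0. We want δ > 0 with 0 < |t + 8| < δ ⇒ |(4t + 11)/(t - 5) − (21/13)| < ϵ.
Combining over a common denominator, (4t + 11)/(t - 5) − (21/13) = [(4t + 11)·(-13) − (-21)·(t - 5)] / [(-13)·(t - 5)] = -31(t + 8) / ((-13)(t - 5)).
So |(4t + 11)/(t - 5) − (21/13)| = 31|t + 8| / (13·|t − 5|).
Restrict δ ≤ 13/2. Then |t + 8| < 13/2 gives |t − 5| = |(t + 8) + (-13)| ≥ 13 − 13/2 = 13/2.
Hence |(4t + 11)/(t - 5) − (21/13)| < 31|t + 8|/(13·(13/2)) = (62/169)|t + 8|, which is < ϵ once |t + 8| < (169/62)ϵ.
Take δ = min(13/2, (169/62)ϵ). Then 0 < |t + 8| < δ forces both bounds, so |(4t + 11)/(t - 5) − (21/13)| < ϵ.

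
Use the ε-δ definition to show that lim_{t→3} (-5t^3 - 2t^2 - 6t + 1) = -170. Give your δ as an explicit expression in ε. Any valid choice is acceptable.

δ = min(2, ε/267)

Let ε > 0 be given. We want δ > 0 such that 0 < |t − 3| < δ implies |(-5t^3 - 2t^2 - 6t + 1) + 170| < ε.
(-5t^3 - 2t^2 - 6t + 1) + 170 = -5t^3 - 2t^2 - 6t + 171 = (t − 3)(-5t^2 - 17t - 57).
So |(-5t^3 - 2t^2 - 6t + 1) + 170| = |t − 3|·|-5t^2 - 17t - 57|.
Assume first that |t − 3| < 2, so |t| < 5. Then |-5t^2 - 17t - 57| ≤ 5·5^2 + 17·5 + 57 = 267.
Hence |(-5t^3 - 2t^2 - 6t + 1) + 170| ≤ 267|t − 3| < ε provided |t − 3| < ε/267.
Take δ = min(2, ε/267). Then 0 < |t − 3| < δ gives both |t − 3| < 2 and |t − 3| < ε/267, so |(-5t^3 - 2t^2 - 6t + 1) + 170| < ε.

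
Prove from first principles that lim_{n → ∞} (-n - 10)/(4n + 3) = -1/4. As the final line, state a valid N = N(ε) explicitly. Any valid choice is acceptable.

Let ε > 0 be given. For n ≥ 1, |(-n - 10)/(4n + 3) + 1/4| = |-37|/(4(4n + 3)) = 37/(4(4n + 3)).
Since 4n + 3 ≥ 4n for n ≥ 1, this is ≤ 37/(4·4n) = (37/16)/n.
So |(-n - 10)/(4n + 3) + 1/4| < ε whenever n > (37/16)/ε.
Take N = (37/16)/ε. If n > N then |(-n - 10)/(4n + 3) + 1/4| ≤ (37/16)/n < ε.

N = (37/16)/ε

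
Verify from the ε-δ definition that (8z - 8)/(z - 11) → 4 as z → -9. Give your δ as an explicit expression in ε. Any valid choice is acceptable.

δ = min(10, (5/2)ε)

Let ε > 0 be given. We want δ > 0 with 0 < |z + 9| < δ ⇒ |(8z - 8)/(z - 11) − 4| < ε.
Combining over a common denominator, (8z - 8)/(z - 11) − 4 = [(8z - 8)·(-20) − (-80)·(z - 11)] / [(-20)·(z - 11)] = -80(z + 9) / ((-20)(z - 11)).
So |(8z - 8)/(z - 11) − 4| = 80|z + 9| / (20·|z − 11|).
Require δ ≤ 10, so |z − 11| ≥ |-20| − |z + 9| > 20 − 10 = 10.
Hence |(8z - 8)/(z - 11) − 4| < 80|z + 9|/(20·10) = (2/5)|z + 9|, which is < ε once |z + 9| < (5/2)ε.
Take δ = min(10, (5/2)ε). Then 0 < |z + 9| < δ forces both bounds, so |(8z - 8)/(z - 11) − 4| < ε.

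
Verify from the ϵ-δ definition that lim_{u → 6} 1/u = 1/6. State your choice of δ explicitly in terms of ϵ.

δ = min(3, 18ϵ)

Let ϵ > 0 be given. We seek δ > 0 such that 0 < |u − 6| < δ implies |1/u − (1/6)| < ϵ.
|1/u − (1/6)| = |6 − u|/(6·|u|) = |u − 6|/(6|u|).
Restrict δ ≤ 3. Then |u − 6| < 3 gives |u| > 3, so 6|u| > 18.
Then |1/u − (1/6)| < |u − 6|/18, which is < ϵ when |u − 6| < 18ϵ.
Take δ = min(3, 18ϵ). Then 0 < |u − 6| < δ gives both |u − 6| < 3 and |u − 6| < 18ϵ, so |1/u − (1/6)| < ϵ.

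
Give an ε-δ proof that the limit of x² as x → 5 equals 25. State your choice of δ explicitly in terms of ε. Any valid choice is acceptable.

Fix ε > 0. We seek δ > 0 with 0 < |x − 5| < δ ⇒ |x² − 25| < ε.
Factor: x² − 25 = (x − 5)(x + 5), so |x² − 25| = |x − 5|·|x + 5|.
Impose δ ≤ 1 so that |x| < 6; then |x + 5| ≤ 11.
Hence |x² − 25| ≤ 11|x − 5|, which is < ε once |x − 5| < ε/11.
Take δ = min(1, ε/11). If 0 < |x − 5| < δ then both bounds hold and |x² − 25| ≤ 11|x − 5| < 11·(ε/11) = ε.

δ = min(1, ε/11)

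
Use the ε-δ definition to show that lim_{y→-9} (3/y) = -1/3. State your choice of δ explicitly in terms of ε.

Fix ε > 0. We seek δ > 0 such that 0 < |y + 9| < δ implies |3/y + 1/3| < ε.
|3/y + 1/3| = 3·|-9 − y|/(9·|y|) = 3|y + 9|/(9|y|).
Require δ ≤ 9/2 so that |y| > 9 − 9/2 = 9/2, hence 9|y| > 81/2.
Then |3/y + 1/3| < 3|y + 9|/(81/2), which is < ε when |y + 9| < (27/2)ε.
Take δ = min(9/2, (27/2)ε). Then 0 < |y + 9| < δ gives both |y + 9| < 9/2 and |y + 9| < (27/2)ε, so |3/y + 1/3| < ε.

δ = min(9/2, (27/2)ε)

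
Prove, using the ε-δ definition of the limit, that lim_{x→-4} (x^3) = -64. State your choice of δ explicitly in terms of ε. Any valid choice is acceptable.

Suppose ε > 0. We seek δ > 0 with 0 < |x + 4| < δ ⇒ |x^3 + 64| < ε.
Factor: x^3 + 64 = (x + 4)(x^2 - 4x + 16), so |x^3 + 64| = |x + 4|·|x^2 - 4x + 16|.
Impose δ ≤ 1 so that |x| < 5; then |x^2 - 4x + 16| ≤ 61.
Hence |x^3 + 64| ≤ 61|x + 4|, which is < ε once |x + 4| < ε/61.
Take δ = min(1, ε/61). If 0 < |x + 4| < δ then both bounds hold and |x^3 + 64| ≤ 61|x + 4| < 61·(ε/61) = ε.

δ = min(1, ε/61)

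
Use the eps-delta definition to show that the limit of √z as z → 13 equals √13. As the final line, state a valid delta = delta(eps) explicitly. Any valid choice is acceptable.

Let eps > 0. We want delta > 0 such that 0 < |z − 13| < delta implies |√z − √13| < eps.
Multiplying by the conjugate, |√z − √13| = |z − 13|/(√z + √13).
Restrict delta ≤ 13 so that |z − 13| < 13 forces z > 0, and then √z + √13 > √13.
Hence |√z − √13| < |z − 13|/√13, which is < eps once |z − 13| < √13·eps.
Take delta = min(13, √13·eps). If 0 < |z − 13| < delta then z > 0 and |√z − √13| < |z − 13|/√13 < eps.

delta = min(13, √13·eps)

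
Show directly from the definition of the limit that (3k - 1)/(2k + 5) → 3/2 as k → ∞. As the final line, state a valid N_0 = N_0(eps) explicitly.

N_0 = (17/4)/eps

Suppose eps > 0. For k ≥ 1, |(3k - 1)/(2k + 5) − (3/2)| = |-17|/(2(2k + 5)) = 17/(2(2k + 5)).
Since 2k + 5 ≥ 2k for k ≥ 1, this is ≤ 17/(2·2k) = (17/4)/k.
So |(3k - 1)/(2k + 5) − (3/2)| < eps whenever k > (17/4)/eps.
Take N_0 = (17/4)/eps. If k > N_0 then |(3k - 1)/(2k + 5) − (3/2)| ≤ (17/4)/k < eps.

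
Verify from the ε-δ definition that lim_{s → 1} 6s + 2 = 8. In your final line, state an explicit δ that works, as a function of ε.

δ = ε/6

Let ε > 0. We need δ > 0 so that 0 < |s − 1| < δ implies |(6s + 2) − 8| < ε.
|(6s + 2) − 8| = |6s - 6| = 6|s − 1|.
Thus it suffices that |s − 1| < ε/6.
Choosing δ = ε/6 gives |(6s + 2) − 8| = 6|s − 1| < ε whenever |s − 1| < δ.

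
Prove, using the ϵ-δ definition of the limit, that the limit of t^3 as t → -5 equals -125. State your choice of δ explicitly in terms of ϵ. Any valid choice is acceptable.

δ = min(1, ϵ/91)

Let ϵ > 0 be given. We seek δ > 0 with 0 < |t + 5| < δ ⇒ |t^3 + 125| < ϵ.
Factor: t^3 + 125 = (t + 5)(t^2 - 5t + 25), so |t^3 + 125| = |t + 5|·|t^2 - 5t + 25|.
Impose δ ≤ 1 so that |t| < 6; then |t^2 - 5t + 25| ≤ 91.
Hence |t^3 + 125| ≤ 91|t + 5|, which is < ϵ once |t + 5| < ϵ/91.
Take δ = min(1, ϵ/91). If 0 < |t + 5| < δ then both bounds hold and |t^3 + 125| ≤ 91|t + 5| < 91·(ϵ/91) = ϵ.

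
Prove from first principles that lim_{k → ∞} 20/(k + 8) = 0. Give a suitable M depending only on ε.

M = 20/ε

Let ε > 0 be given. For k ≥ 1, |20/(k + 8) − 0| = 20/(k + 8) ≤ 20/k.
We need 20/k < ε, i.e. k > 20/ε.
Take M = 20/ε. If k > M then |20/(k + 8)| ≤ 20/k < ε.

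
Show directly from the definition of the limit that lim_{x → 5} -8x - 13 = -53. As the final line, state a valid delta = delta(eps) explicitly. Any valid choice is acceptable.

Suppose eps > 0. We need delta > 0 so that 0 < |x − 5| < delta implies |(-8x - 13) + 53| < eps.
|(-8x - 13) + 53| = |-8x + 40| = 8|x − 5|.
Thus it suffices that |x − 5| < eps/8.
Choosing delta = eps/8 gives |(-8x - 13) + 53| = 8|x − 5| < eps whenever |x − 5| < delta.

delta = eps/8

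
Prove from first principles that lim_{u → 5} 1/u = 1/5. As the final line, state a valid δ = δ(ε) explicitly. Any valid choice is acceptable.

Let ε > 0 be given. We seek δ > 0 such that 0 < |u − 5| < δ implies |1/u − (1/5)| < ε.
|1/u − (1/5)| = |5 − u|/(5·|u|) = |u − 5|/(5|u|).
Require δ ≤ 5/2 so that |u| > 5 − 5/2 = 5/2, hence 5|u| > 25/2.
Then |1/u − (1/5)| < |u − 5|/(25/2), which is < ε when |u − 5| < (25/2)ε.
Take δ = min(5/2, (25/2)ε). Then 0 < |u − 5| < δ gives both |u − 5| < 5/2 and |u − 5| < (25/2)ε, so |1/u − (1/5)| < ε.

δ = min(5/2, (25/2)ε)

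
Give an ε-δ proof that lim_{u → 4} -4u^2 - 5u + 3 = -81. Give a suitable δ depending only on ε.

Fix ε > 0. We want δ > 0 such that 0 < |u − 4| < δ implies |(-4u^2 - 5u + 3) + 81| < ε.
(-4u^2 - 5u + 3) + 81 = -4u^2 - 5u + 84 = (u − 4)(-4u - 21).
So |(-4u^2 - 5u + 3) + 81| = |u − 4|·|-4u - 21|.
Assume first that |u − 4| < 2, so |u| < 6. Then |-4u - 21| ≤ 4·6 + 21 = 45.
Hence |(-4u^2 - 5u + 3) + 81| ≤ 45|u − 4| < ε provided |u − 4| < ε/45.
Choosing δ = min(2, ε/45) ensures both conditions, hence |(-4u^2 - 5u + 3) + 81| < ε.

δ = min(2, ε/45)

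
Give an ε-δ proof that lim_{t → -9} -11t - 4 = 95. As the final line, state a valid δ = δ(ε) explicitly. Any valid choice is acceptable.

Fix ε > 0. We need δ > 0 so that 0 < |t + 9| < δ implies |(-11t - 4) − 95| < ε.
Since (-11t - 4) − 95 = -11(t + 9), we have |(-11t - 4) − 95| = 11|t + 9|.
So 11|t + 9| < ε exactly when |t + 9| < ε/11.
Choosing δ = ε/11 gives |(-11t - 4) − 95| = 11|t + 9| < ε whenever |t + 9| < δ.

δ = ε/11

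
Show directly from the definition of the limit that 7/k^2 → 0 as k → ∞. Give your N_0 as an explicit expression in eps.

Let eps > 0 be given. For k ≥ 1, |7/k^2 − 0| = 7/k^2.
7/k^2 < eps ⇔ k^2 > 7/eps ⇔ k > (7/eps)^{1/2}.
Take N_0 = (7/eps)^{1/2}. Then k > N_0 implies 7/k^2 < eps.

N_0 = (7/eps)^{1/2}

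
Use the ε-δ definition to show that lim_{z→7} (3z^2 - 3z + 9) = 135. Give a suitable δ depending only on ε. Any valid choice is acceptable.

Let ε > 0 be given. We want δ > 0 such that 0 < |z − 7| < δ implies |(3z^2 - 3z + 9) − 135| < ε.
(3z^2 - 3z + 9) − 135 = 3z^2 - 3z - 126 = (z − 7)(3z + 18).
So |(3z^2 - 3z + 9) − 135| = |z − 7|·|3z + 18|.
Assume first that |z − 7| < 1, so |z| < 8. Then |3z + 18| ≤ 3·8 + 18 = 42.
Hence |(3z^2 - 3z + 9) − 135| ≤ 42|z − 7| < ε provided |z − 7| < ε/42.
Choosing δ = min(1, ε/42) ensures both conditions, hence |(3z^2 - 3z + 9) − 135| < ε.

δ = min(1, ε/42)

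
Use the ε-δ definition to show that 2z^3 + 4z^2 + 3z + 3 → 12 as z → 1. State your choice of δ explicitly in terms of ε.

Let ε > 0. We want δ > 0 such that 0 < |z − 1| < δ implies |(2z^3 + 4z^2 + 3z + 3) − 12| < ε.
(2z^3 + 4z^2 + 3z + 3) − 12 = 2z^3 + 4z^2 + 3z - 9 = (z − 1)(2z^2 + 6z + 9).
So |(2z^3 + 4z^2 + 3z + 3) − 12| = |z − 1|·|2z^2 + 6z + 9|.
Assume first that |z − 1| < 1, so |z| < 2. Then |2z^2 + 6z + 9| ≤ 2·2^2 + 6·2 + 9 = 29.
Hence |(2z^3 + 4z^2 + 3z + 3) − 12| ≤ 29|z − 1| < ε provided |z − 1| < ε/29.
Choosing δ = min(1, ε/29) ensures both conditions, hence |(2z^3 + 4z^2 + 3z + 3) − 12| < ε.

δ = min(1, ε/29)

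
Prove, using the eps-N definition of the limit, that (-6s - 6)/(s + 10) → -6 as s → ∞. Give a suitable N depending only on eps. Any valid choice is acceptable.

Let eps > 0. We seek N > 0 such that s > N implies |(-6s - 6)/(s + 10) + 6| < eps.
(-6s - 6)/(s + 10) + 6 = ((-6s - 6) − (-6)(s + 10)) / ((s + 10)) = 54/((s + 10)).
For s > 0 we have s + 10 > s, so |(-6s - 6)/(s + 10) + 6| = 54/((s + 10)) < 54/(s) = 54/s.
Thus |(-6s - 6)/(s + 10) + 6| < eps whenever s > 54/eps.
Take N = 54/eps. If s > N then |(-6s - 6)/(s + 10) + 6| < 54/s < eps.

N = 54/eps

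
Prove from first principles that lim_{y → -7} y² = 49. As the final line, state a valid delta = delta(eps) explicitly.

delta = min(1, eps/15)

Fix eps > 0. We seek delta > 0 with 0 < |y + 7| < delta ⇒ |y² − 49| < eps.
Factor: y² − 49 = (y + 7)(y - 7), so |y² − 49| = |y + 7|·|y - 7|.
Restrict delta ≤ 1. Then |y + 7| < 1 gives |y| < 8, so by the triangle inequality |y - 7| ≤ 8 + 7 = 15.
Hence |y² − 49| ≤ 15|y + 7|, which is < eps once |y + 7| < eps/15.
Take delta = min(1, eps/15). If 0 < |y + 7| < delta then both bounds hold and |y² − 49| ≤ 15|y + 7| < 15·(eps/15) = eps.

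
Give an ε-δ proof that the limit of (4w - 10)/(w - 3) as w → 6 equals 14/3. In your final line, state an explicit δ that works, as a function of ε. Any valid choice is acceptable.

δ = min(3/2, (9/4)ε)

Suppose ε > 0. We want δ > 0 with 0 < |w − 6| < δ ⇒ |(4w - 10)/(w - 3) − (14/3)| < ε.
Combining over a common denominator, (4w - 10)/(w - 3) − (14/3) = [(4w - 10)·3 − 14·(w - 3)] / [3·(w - 3)] = -2(w − 6) / (3(w - 3)).
So |(4w - 10)/(w - 3) − (14/3)| = 2|w − 6| / (3·|w − 3|).
Restrict δ ≤ 3/2. Then |w − 6| < 3/2 gives |w − 3| = |(w − 6) + 3| ≥ 3 − 3/2 = 3/2.
Hence |(4w - 10)/(w - 3) − (14/3)| < 2|w − 6|/(3·(3/2)) = (4/9)|w − 6|, which is < ε once |w − 6| < (9/4)ε.
Take δ = min(3/2, (9/4)ε). Then 0 < |w − 6| < δ forces both bounds, so |(4w - 10)/(w - 3) − (14/3)| < ε.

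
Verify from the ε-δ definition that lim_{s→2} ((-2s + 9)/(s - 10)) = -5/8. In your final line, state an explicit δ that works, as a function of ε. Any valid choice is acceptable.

Let ε > 0. We want δ > 0 with 0 < |s − 2| < δ ⇒ |(-2s + 9)/(s - 10) + 5/8| < ε.
Combining over a common denominator, (-2s + 9)/(s - 10) + 5/8 = [(-2s + 9)·(-8) − 5·(s - 10)] / [(-8)·(s - 10)] = 11(s − 2) / ((-8)(s - 10)).
So |(-2s + 9)/(s - 10) + 5/8| = 11|s − 2| / (8·|s − 10|).
Restrict δ ≤ 4. Then |s − 2| < 4 gives |s − 10| = |(s − 2) + (-8)| ≥ 8 − 4 = 4.
Hence |(-2s + 9)/(s - 10) + 5/8| < 11|s − 2|/(8·4) = (11/32)|s − 2|, which is < ε once |s − 2| < (32/11)ε.
Take δ = min(4, (32/11)ε). Then 0 < |s − 2| < δ forces both bounds, so |(-2s + 9)/(s - 10) + 5/8| < ε.

δ = min(4, (32/11)ε)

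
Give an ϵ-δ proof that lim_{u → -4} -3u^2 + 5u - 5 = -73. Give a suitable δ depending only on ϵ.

Suppose ϵ > 0. We want δ > 0 such that 0 < |u + 4| < δ implies |(-3u^2 + 5u - 5) + 73| < ϵ.
(-3u^2 + 5u - 5) + 73 = -3u^2 + 5u + 68 = (u + 4)(-3u + 17).
So |(-3u^2 + 5u - 5) + 73| = |u + 4|·|-3u + 17|.
Assume first that |u + 4| < 1, so |u| < 5. Then |-3u + 17| ≤ 3·5 + 17 = 32.
Hence |(-3u^2 + 5u - 5) + 73| ≤ 32|u + 4| < ϵ provided |u + 4| < ϵ/32.
Choosing δ = min(1, ϵ/32) ensures both conditions, hence |(-3u^2 + 5u - 5) + 73| < ϵ.

δ = min(1, ϵ/32)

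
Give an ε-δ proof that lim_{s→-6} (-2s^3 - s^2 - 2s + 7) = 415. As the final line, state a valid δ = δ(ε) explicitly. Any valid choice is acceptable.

Let ε > 0. We want δ > 0 such that 0 < |s + 6| < δ implies |(-2s^3 - s^2 - 2s + 7) − 415| < ε.
(-2s^3 - s^2 - 2s + 7) − 415 = -2s^3 - s^2 - 2s - 408 = (s + 6)(-2s^2 + 11s - 68).
So |(-2s^3 - s^2 - 2s + 7) − 415| = |s + 6|·|-2s^2 + 11s - 68|.
Assume first that |s + 6| < 2, so |s| < 8. Then |-2s^2 + 11s - 68| ≤ 2·8^2 + 11·8 + 68 = 284.
Hence |(-2s^3 - s^2 - 2s + 7) − 415| ≤ 284|s + 6| < ε provided |s + 6| < ε/284.
Choosing δ = min(2, ε/284) ensures both conditions, hence |(-2s^3 - s^2 - 2s + 7) − 415| < ε.

δ = min(2, ε/284)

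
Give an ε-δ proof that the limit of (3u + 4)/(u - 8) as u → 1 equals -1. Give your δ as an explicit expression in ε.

Let ε > 0 be given. We want δ > 0 with 0 < |u − 1| < δ ⇒ |(3u + 4)/(u - 8) + 1| < ε.
Combining over a common denominator, (3u + 4)/(u - 8) + 1 = [(3u + 4)·(-7) − 7·(u - 8)] / [(-7)·(u - 8)] = -28(u − 1) / ((-7)(u - 8)).
So |(3u + 4)/(u - 8) + 1| = 28|u − 1| / (7·|u − 8|).
Require δ ≤ 7/2, so |u − 8| ≥ |-7| − |u − 1| > 7 − 7/2 = 7/2.
Hence |(3u + 4)/(u - 8) + 1| < 28|u − 1|/(7·(7/2)) = (8/7)|u − 1|, which is < ε once |u − 1| < (7/8)ε.
Take δ = min(7/2, (7/8)ε). Then 0 < |u − 1| < δ forces both bounds, so |(3u + 4)/(u - 8) + 1| < ε.

δ = min(7/2, (7/8)ε)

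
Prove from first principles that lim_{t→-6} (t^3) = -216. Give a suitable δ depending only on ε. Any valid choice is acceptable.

Suppose ε > 0. We seek δ > 0 with 0 < |t + 6| < δ ⇒ |t^3 + 216| < ε.
Factor: t^3 + 216 = (t + 6)(t^2 - 6t + 36), so |t^3 + 216| = |t + 6|·|t^2 - 6t + 36|.
Impose δ ≤ 1 so that |t| < 7; then |t^2 - 6t + 36| ≤ 127.
Hence |t^3 + 216| ≤ 127|t + 6|, which is < ε once |t + 6| < ε/127.
Take δ = min(1, ε/127). If 0 < |t + 6| < δ then both bounds hold and |t^3 + 216| ≤ 127|t + 6| < 127·(ε/127) = ε.

δ = min(1, ε/127)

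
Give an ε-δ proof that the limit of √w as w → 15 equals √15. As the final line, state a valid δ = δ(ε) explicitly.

δ = min(15, √15·ε)

Fix ε > 0. We want δ > 0 such that 0 < |w − 15| < δ implies |√w − √15| < ε.
Rationalise: √w − √15 = (w − 15)/(√w + √15), so |√w − √15| = |w − 15|/(√w + √15).
Restrict δ ≤ 15 so that |w − 15| < 15 forces w > 0, and then √w + √15 > √15.
Hence |√w − √15| < |w − 15|/√15, which is < ε once |w − 15| < √15·ε.
Take δ = min(15, √15·ε). If 0 < |w − 15| < δ then w > 0 and |√w − √15| < |w − 15|/√15 < ε.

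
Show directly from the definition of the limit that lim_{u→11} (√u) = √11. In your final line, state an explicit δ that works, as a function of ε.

δ = min(11, √11·ε)

Suppose ε > 0. We want δ > 0 such that 0 < |u − 11| < δ implies |√u − √11| < ε.
Multiplying by the conjugate, |√u − √11| = |u − 11|/(√u + √11).
Restrict δ ≤ 11 so that |u − 11| < 11 forces u > 0, and then √u + √11 > √11.
Hence |√u − √11| < |u − 11|/√11, which is < ε once |u − 11| < √11·ε.
Take δ = min(11, √11·ε). If 0 < |u − 11| < δ then u > 0 and |√u − √11| < |u − 11|/√11 < ε.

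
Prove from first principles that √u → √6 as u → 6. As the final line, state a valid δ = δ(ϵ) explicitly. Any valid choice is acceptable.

Suppose ϵ > 0. We want δ > 0 such that 0 < |u − 6| < δ implies |√u − √6| < ϵ.
Rationalise: √u − √6 = (u − 6)/(√u + √6), so |√u − √6| = |u − 6|/(√u + √6).
Restrict δ ≤ 6 so that |u − 6| < 6 forces u > 0, and then √u + √6 > √6.
Hence |√u − √6| < |u − 6|/√6, which is < ϵ once |u − 6| < √6·ϵ.
Take δ = min(6, √6·ϵ). If 0 < |u − 6| < δ then u > 0 and |√u − √6| < |u − 6|/√6 < ϵ.

δ = min(6, √6·ϵ)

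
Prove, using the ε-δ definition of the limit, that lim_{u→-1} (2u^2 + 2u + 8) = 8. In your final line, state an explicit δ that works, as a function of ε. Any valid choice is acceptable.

δ = min(1, ε/4)

Let ε > 0. We want δ > 0 such that 0 < |u + 1| < δ implies |(2u^2 + 2u + 8) − 8| < ε.
(2u^2 + 2u + 8) − 8 = 2u^2 + 2u = (u + 1)(2u).
So |(2u^2 + 2u + 8) − 8| = |u + 1|·|2u|.
Assume first that |u + 1| < 1, so |u| < 2. Then |2u| ≤ 2·2 = 4.
Hence |(2u^2 + 2u + 8) − 8| ≤ 4|u + 1| < ε provided |u + 1| < ε/4.
Choosing δ = min(1, ε/4) ensures both conditions, hence |(2u^2 + 2u + 8) − 8| < ε.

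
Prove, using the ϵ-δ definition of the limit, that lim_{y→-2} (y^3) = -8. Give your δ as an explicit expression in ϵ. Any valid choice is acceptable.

δ = min(1, ϵ/19)

Let ϵ > 0. We seek δ > 0 with 0 < |y + 2| < δ ⇒ |y^3 + 8| < ϵ.
Factor: y^3 + 8 = (y + 2)(y^2 - 2y + 4), so |y^3 + 8| = |y + 2|·|y^2 - 2y + 4|.
Impose δ ≤ 1 so that |y| < 3; then |y^2 - 2y + 4| ≤ 19.
Hence |y^3 + 8| ≤ 19|y + 2|, which is < ϵ once |y + 2| < ϵ/19.
Take δ = min(1, ϵ/19). If 0 < |y + 2| < δ then both bounds hold and |y^3 + 8| ≤ 19|y + 2| < 19·(ϵ/19) = ϵ.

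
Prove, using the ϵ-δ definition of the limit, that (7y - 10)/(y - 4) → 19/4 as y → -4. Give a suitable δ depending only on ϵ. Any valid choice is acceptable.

δ = min(4, (16/9)ϵ)

Suppose ϵ > 0. We want δ > 0 with 0 < |y + 4| < δ ⇒ |(7y - 10)/(y - 4) − (19/4)| < ϵ.
Combining over a common denominator, (7y - 10)/(y - 4) − (19/4) = [(7y - 10)·(-8) − (-38)·(y - 4)] / [(-8)·(y - 4)] = -18(y + 4) / ((-8)(y - 4)).
So |(7y - 10)/(y - 4) − (19/4)| = 18|y + 4| / (8·|y − 4|).
Require δ ≤ 4, so |y − 4| ≥ |-8| − |y + 4| > 8 − 4 = 4.
Hence |(7y - 10)/(y - 4) − (19/4)| < 18|y + 4|/(8·4) = (9/16)|y + 4|, which is < ϵ once |y + 4| < (16/9)ϵ.
Take δ = min(4, (16/9)ϵ). Then 0 < |y + 4| < δ forces both bounds, so |(7y - 10)/(y - 4) − (19/4)| < ϵ.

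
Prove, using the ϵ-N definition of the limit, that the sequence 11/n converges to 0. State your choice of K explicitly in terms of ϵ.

Fix ϵ > 0. For n ≥ 1, |11/n − 0| = 11/(n) ≤ 11/n.
We need 11/n < ϵ, i.e. n > 11/ϵ.
Take K = 11/ϵ. If n > K then |11/n| ≤ 11/n < ϵ.

K = 11/ϵ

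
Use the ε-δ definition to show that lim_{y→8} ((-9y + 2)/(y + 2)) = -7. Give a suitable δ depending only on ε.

Fix ε > 0. We want δ > 0 with 0 < |y − 8| < δ ⇒ |(-9y + 2)/(y + 2) + 7| < ε.
Combining over a common denominator, (-9y + 2)/(y + 2) + 7 = [(-9y + 2)·10 − (-70)·(y + 2)] / [10·(y + 2)] = -20(y − 8) / (10(y + 2)).
So |(-9y + 2)/(y + 2) + 7| = 20|y − 8| / (10·|y + 2|).
Require δ ≤ 5, so |y + 2| ≥ |10| − |y − 8| > 10 − 5 = 5.
Hence |(-9y + 2)/(y + 2) + 7| < 20|y − 8|/(10·5) = (2/5)|y − 8|, which is < ε once |y − 8| < (5/2)ε.
Take δ = min(5, (5/2)ε). Then 0 < |y − 8| < δ forces both bounds, so |(-9y + 2)/(y + 2) + 7| < ε.

δ = min(5, (5/2)ε)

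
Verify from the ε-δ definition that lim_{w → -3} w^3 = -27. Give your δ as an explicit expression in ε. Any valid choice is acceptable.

δ = min(1, ε/37)

Suppose ε > 0. We seek δ > 0 with 0 < |w + 3| < δ ⇒ |w^3 + 27| < ε.
Factor: w^3 + 27 = (w + 3)(w^2 - 3w + 9), so |w^3 + 27| = |w + 3|·|w^2 - 3w + 9|.
Impose δ ≤ 1 so that |w| < 4; then |w^2 - 3w + 9| ≤ 37.
Hence |w^3 + 27| ≤ 37|w + 3|, which is < ε once |w + 3| < ε/37.
Take δ = min(1, ε/37). If 0 < |w + 3| < δ then both bounds hold and |w^3 + 27| ≤ 37|w + 3| < 37·(ε/37) = ε.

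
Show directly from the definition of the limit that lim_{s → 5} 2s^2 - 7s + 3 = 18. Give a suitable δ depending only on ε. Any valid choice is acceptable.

δ = min(2, ε/17)

Let ε > 0 be given. We want δ > 0 such that 0 < |s − 5| < δ implies |(2s^2 - 7s + 3) − 18| < ε.
(2s^2 - 7s + 3) − 18 = 2s^2 - 7s - 15 = (s − 5)(2s + 3).
So |(2s^2 - 7s + 3) − 18| = |s − 5|·|2s + 3|.
Require δ ≤ 2. Then |s − 5| < 2 gives |s| < 7, and by the triangle inequality |2s + 3| ≤ 2·7 + 3 = 17.
Hence |(2s^2 - 7s + 3) − 18| ≤ 17|s − 5| < ε provided |s − 5| < ε/17.
Take δ = min(2, ε/17). Then 0 < |s − 5| < δ gives both |s − 5| < 2 and |s − 5| < ε/17, so |(2s^2 - 7s + 3) − 18| < ε.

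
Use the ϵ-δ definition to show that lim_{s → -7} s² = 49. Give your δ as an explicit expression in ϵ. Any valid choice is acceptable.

δ = min(2, ϵ/16)

Suppose ϵ > 0. We seek δ > 0 with 0 < |s + 7| < δ ⇒ |s² − 49| < ϵ.
Factor: s² − 49 = (s + 7)(s - 7), so |s² − 49| = |s + 7|·|s - 7|.
Impose δ ≤ 2 so that |s| < 9; then |s - 7| ≤ 16.
Hence |s² − 49| ≤ 16|s + 7|, which is < ϵ once |s + 7| < ϵ/16.
Take δ = min(2, ϵ/16). If 0 < |s + 7| < δ then both bounds hold and |s² − 49| ≤ 16|s + 7| < 16·(ϵ/16) = ϵ.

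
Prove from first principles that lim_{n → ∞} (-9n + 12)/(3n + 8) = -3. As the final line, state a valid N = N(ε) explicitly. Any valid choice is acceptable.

N = 12/ε

Suppose ε > 0. For n ≥ 1, |(-9n + 12)/(3n + 8) + 3| = |108|/(3(3n + 8)) = 108/(3(3n + 8)).
Since 3n + 8 ≥ 3n for n ≥ 1, this is ≤ 108/(3·3n) = 12/n.
So |(-9n + 12)/(3n + 8) + 3| < ε whenever n > 12/ε.
Take N = 12/ε. If n > N then |(-9n + 12)/(3n + 8) + 3| ≤ 12/n < ε.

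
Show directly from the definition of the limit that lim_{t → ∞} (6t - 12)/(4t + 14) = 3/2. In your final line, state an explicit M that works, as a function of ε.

Let ε > 0 be given. We seek M > 0 such that t > M implies |(6t - 12)/(4t + 14) − (3/2)| < ε.
(6t - 12)/(4t + 14) − (3/2) = (4(6t - 12) − 6(4t + 14)) / (4(4t + 14)) = -132/(4(4t + 14)).
For t > 0 we have 4t + 14 > 4t, so |(6t - 12)/(4t + 14) − (3/2)| = 132/(4(4t + 14)) < 132/(4·4t) = (33/4)/t.
Thus |(6t - 12)/(4t + 14) − (3/2)| < ε whenever t > (33/4)/ε.
Take M = (33/4)/ε. If t > M then |(6t - 12)/(4t + 14) − (3/2)| < (33/4)/t < ε.

M = (33/4)/ε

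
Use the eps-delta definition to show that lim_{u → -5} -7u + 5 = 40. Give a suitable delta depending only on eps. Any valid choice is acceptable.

Fix eps > 0. We need delta > 0 so that 0 < |u + 5| < delta implies |(-7u + 5) − 40| < eps.
|(-7u + 5) − 40| = |-7u - 35| = 7|u + 5|.
Thus it suffices that |u + 5| < eps/7.
Take delta = eps/7. If 0 < |u + 5| < delta then |(-7u + 5) − 40| = 7|u + 5| < 7·(eps/7) = eps.

delta = eps/7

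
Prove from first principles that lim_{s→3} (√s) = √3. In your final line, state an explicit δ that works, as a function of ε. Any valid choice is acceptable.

Let ε > 0 be given. We want δ > 0 such that 0 < |s − 3| < δ implies |√s − √3| < ε.
Rationalise: √s − √3 = (s − 3)/(√s + √3), so |√s − √3| = |s − 3|/(√s + √3).
Restrict δ ≤ 3 so that |s − 3| < 3 forces s > 0, and then √s + √3 > √3.
Hence |√s − √3| < |s − 3|/√3, which is < ε once |s − 3| < √3·ε.
Take δ = min(3, √3·ε). If 0 < |s − 3| < δ then s > 0 and |√s − √3| < |s − 3|/√3 < ε.

δ = min(3, √3·ε)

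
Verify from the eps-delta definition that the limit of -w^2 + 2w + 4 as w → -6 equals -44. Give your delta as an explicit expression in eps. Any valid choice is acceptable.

Suppose eps > 0. We want delta > 0 such that 0 < |w + 6| < delta implies |(-w^2 + 2w + 4) + 44| < eps.
(-w^2 + 2w + 4) + 44 = -w^2 + 2w + 48 = (w + 6)(-w + 8).
So |(-w^2 + 2w + 4) + 44| = |w + 6|·|-w + 8|.
Assume first that |w + 6| < 1, so |w| < 7. Then |-w + 8| ≤ 7 + 8 = 15.
Hence |(-w^2 + 2w + 4) + 44| ≤ 15|w + 6| < eps provided |w + 6| < eps/15.
Take delta = min(1, eps/15). Then 0 < |w + 6| < delta gives both |w + 6| < 1 and |w + 6| < eps/15, so |(-w^2 + 2w + 4) + 44| < eps.

delta = min(1, eps/15)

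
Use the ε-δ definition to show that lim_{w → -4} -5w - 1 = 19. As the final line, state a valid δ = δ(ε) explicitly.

Fix ε > 0. We need δ > 0 so that 0 < |w + 4| < δ implies |(-5w - 1) − 19| < ε.
Since (-5w - 1) − 19 = -5(w + 4), we have |(-5w - 1) − 19| = 5|w + 4|.
So 5|w + 4| < ε exactly when |w + 4| < ε/5.
Take δ = ε/5. If 0 < |w + 4| < δ then |(-5w - 1) − 19| = 5|w + 4| < 5·(ε/5) = ε.

δ = ε/5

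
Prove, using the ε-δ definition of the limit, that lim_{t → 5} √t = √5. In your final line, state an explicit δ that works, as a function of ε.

Fix ε > 0. We want δ > 0 such that 0 < |t − 5| < δ implies |√t − √5| < ε.
Rationalise: √t − √5 = (t − 5)/(√t + √5), so |√t − √5| = |t − 5|/(√t + √5).
Restrict δ ≤ 5 so that |t − 5| < 5 forces t > 0, and then √t + √5 > √5.
Hence |√t − √5| < |t − 5|/√5, which is < ε once |t − 5| < √5·ε.
Take δ = min(5, √5·ε). If 0 < |t − 5| < δ then t > 0 and |√t − √5| < |t − 5|/√5 < ε.

δ = min(5, √5·ε)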